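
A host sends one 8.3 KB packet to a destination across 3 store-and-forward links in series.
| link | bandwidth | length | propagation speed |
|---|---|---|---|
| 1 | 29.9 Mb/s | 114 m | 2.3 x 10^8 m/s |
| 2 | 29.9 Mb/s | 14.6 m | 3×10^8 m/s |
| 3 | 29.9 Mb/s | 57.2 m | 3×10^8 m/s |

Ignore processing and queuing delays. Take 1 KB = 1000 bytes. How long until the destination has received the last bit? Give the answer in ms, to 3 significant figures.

L = 66400 bits.
Transmission delay per hop = L/R = 66400/29900000 = 2.22074 ms; 3 hops → 6.66221 ms.
Propagation delays (d/s per hop): 0.000495652, 4.86667e-05, 0.000190667 ms; sum = 0.000734986 ms.
End-to-end = 6.66 ms.

6.66 ms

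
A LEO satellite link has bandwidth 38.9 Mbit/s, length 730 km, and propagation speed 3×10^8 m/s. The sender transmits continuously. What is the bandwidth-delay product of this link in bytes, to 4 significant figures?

11830 bytes

Propagation delay = 730000 / 300000000 = 0.00243333 s.
BDP = R × t_prop = 38900000 × 0.00243333 = 94656.7 bits.
In bytes: 94656.7/8 = 11830 bytes.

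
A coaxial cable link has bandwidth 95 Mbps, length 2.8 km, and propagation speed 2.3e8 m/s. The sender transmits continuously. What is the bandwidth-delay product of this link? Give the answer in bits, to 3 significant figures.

Propagation delay = 2800 / 2.3e+08 = 1.21739e-05 s.
BDP = R × t_prop = 95000000 × 1.21739e-05 = 1156.52 bits.

1160 bits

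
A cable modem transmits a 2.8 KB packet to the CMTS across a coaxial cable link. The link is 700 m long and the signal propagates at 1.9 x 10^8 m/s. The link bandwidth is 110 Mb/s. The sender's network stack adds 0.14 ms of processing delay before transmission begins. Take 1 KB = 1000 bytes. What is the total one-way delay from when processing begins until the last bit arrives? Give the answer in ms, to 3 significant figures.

L = 22400 bits.
Transmission delay = L/R = 22400 / 110000000 = 0.203636 ms.
Propagation delay = d/s = 700 m / 190000000 m/s = 0.00368421 ms.
Plus processing delay 0.14 ms = 0.14 ms.
Total = 0.347 ms.

0.347 ms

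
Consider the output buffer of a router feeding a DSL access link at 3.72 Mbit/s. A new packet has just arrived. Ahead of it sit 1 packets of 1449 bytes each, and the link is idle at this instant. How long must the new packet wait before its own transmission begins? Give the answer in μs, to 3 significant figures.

Each queued packet: L/R = 11592/3720000 = 3116.13 μs.
1 queued → 3116.13 μs.
Queuing delay = 3120 μs.

3120 μs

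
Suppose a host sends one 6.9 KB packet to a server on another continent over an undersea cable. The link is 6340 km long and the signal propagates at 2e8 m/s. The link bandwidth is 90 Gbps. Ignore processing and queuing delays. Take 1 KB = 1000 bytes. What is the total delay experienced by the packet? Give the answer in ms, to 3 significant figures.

31.7 ms

L = 55200 bits.
Transmission delay = L/R = 55200 / 90000000000 = 0.000613333 ms.
Propagation delay = d/s = 6340000 m / 200000000 m/s = 31.7 ms.
Total = 31.7 ms.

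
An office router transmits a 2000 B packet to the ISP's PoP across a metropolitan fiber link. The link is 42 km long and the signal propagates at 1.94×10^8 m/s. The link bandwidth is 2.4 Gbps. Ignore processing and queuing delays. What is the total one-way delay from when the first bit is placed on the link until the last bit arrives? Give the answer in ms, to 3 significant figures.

L = 2000 × 8 = 16000 bits.
Transmission delay = L/R = 16000 / 2400000000 = 0.00666667 ms.
Propagation delay = d/s = 42000 m / 194000000 m/s = 0.216495 ms.
Total = 0.223 ms.

0.223 ms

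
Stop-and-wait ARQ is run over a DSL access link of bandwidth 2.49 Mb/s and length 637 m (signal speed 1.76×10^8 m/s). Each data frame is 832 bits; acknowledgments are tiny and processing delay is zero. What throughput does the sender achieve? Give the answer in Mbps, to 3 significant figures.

2.44 Mbps

t_tx = L/R = 832/2490000 = 0.000334137 s.
t_prop = 637/176000000 = 3.61932e-06 s; RTT = 7.23864e-06 s.
Cycle = t_tx + RTT = 0.000341375 s.
Throughput = L / cycle = 832 / 0.000341375 = 2.44 Mbps.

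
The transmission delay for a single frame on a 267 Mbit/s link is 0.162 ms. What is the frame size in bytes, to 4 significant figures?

5407 bytes

L = R × t_tx = 267000000 b/s × 0.000162 s = 43254 bits.
In bytes: 43254 / 8 = 5407 bytes.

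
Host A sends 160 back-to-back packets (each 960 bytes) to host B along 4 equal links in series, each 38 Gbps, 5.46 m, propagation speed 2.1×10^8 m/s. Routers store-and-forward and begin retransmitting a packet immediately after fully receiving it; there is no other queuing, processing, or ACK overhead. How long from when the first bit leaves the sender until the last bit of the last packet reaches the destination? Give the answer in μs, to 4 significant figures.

Per-hop transmission t_tx = L/R = 7680/38000000000 = 0.202105 μs.
Per-hop propagation t_prop = 5.46/210000000 = 0.026 μs.
Pipeline fill: first packet needs 4·t_tx to clear all hops; remaining 159 packets each add one t_tx.
Total = (4+160-1)·t_tx + 4·t_prop = 163·0.202105 + 4·0.026 = 33.05 μs.

33.05 μs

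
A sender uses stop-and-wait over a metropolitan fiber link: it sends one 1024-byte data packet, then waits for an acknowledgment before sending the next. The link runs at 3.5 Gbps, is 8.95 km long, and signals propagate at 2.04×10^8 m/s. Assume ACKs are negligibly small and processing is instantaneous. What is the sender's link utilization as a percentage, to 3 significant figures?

2.60 %

t_tx = L/R = 8192/3500000000 = 2.34057e-06 s.
t_prop = 8950/204000000 = 4.38725e-05 s; RTT = 8.77451e-05 s.
Cycle = t_tx + RTT = 9.00857e-05 s.
Utilization = t_tx / cycle = 2.34057e-06/9.00857e-05 = 2.60 %.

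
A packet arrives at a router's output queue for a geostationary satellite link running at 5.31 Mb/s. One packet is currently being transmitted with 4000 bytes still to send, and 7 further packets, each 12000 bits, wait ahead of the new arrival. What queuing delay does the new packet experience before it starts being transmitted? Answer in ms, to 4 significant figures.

21.85 ms

Each queued packet: L/R = 12000/5310000 = 2.25989 ms.
7 queued → 15.8192 ms.
Plus remaining 32000 bits of current packet: 6.02637 ms.
Queuing delay = 21.85 ms.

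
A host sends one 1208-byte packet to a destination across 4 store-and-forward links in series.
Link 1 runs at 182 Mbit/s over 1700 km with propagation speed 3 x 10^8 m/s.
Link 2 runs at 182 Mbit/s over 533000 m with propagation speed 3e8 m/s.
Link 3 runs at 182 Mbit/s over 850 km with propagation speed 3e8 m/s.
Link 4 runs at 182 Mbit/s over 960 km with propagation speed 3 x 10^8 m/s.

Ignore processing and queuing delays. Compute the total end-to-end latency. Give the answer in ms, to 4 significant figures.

13.69 ms

L = 1208 × 8 = 9664 bits.
Transmission delay per hop = L/R = 9664/182000000 = 0.0530989 ms; 4 hops → 0.212396 ms.
Propagation delays (d/s per hop): 5.66667, 1.77667, 2.83333, 3.2 ms; sum = 13.4767 ms.
End-to-end = 13.69 ms.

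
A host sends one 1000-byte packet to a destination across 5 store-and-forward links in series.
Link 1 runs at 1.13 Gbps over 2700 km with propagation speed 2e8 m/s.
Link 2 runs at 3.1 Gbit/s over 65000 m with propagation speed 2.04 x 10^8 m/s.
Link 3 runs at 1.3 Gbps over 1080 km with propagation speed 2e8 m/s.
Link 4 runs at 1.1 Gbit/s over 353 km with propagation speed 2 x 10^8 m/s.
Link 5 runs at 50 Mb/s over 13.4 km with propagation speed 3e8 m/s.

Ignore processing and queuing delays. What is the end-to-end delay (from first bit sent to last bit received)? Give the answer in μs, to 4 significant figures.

21210 μs

L = 1000 × 8 = 8000 bits.
Transmission delays (L/R per hop): 7.07965, 2.58065, 6.15385, 7.27273, 160 μs; sum = 183.087 μs.
Propagation delays (d/s per hop): 13500, 318.627, 5400, 1765, 44.6667 μs; sum = 21028.3 μs.
End-to-end = 21210 μs.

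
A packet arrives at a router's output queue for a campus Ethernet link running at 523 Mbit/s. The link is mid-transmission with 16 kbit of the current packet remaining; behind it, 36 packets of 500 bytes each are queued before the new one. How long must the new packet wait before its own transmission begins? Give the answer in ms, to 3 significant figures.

0.306 ms

Each queued packet: L/R = 4000/523000000 = 0.00764818 ms.
36 queued → 0.275335 ms.
Plus remaining 16000 bits of current packet: 0.0305927 ms.
Queuing delay = 0.306 ms.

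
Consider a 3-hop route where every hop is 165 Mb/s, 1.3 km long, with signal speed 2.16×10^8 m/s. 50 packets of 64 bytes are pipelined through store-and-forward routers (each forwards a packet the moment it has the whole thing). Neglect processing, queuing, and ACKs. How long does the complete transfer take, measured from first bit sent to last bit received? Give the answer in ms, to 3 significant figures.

Per-hop transmission t_tx = L/R = 512/165000000 = 0.00310303 ms.
Per-hop propagation t_prop = 1300/216000000 = 0.00601852 ms.
Pipeline fill: first packet needs 3·t_tx to clear all hops; remaining 49 packets each add one t_tx.
Total = (3+50-1)·t_tx + 3·t_prop = 52·0.00310303 + 3·0.00601852 = 0.179 ms.

0.179 ms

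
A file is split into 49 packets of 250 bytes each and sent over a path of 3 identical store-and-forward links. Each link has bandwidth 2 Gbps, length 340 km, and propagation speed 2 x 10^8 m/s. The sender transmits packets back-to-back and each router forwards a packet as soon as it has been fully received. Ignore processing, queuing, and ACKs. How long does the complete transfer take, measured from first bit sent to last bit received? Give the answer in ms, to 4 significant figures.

Per-hop transmission t_tx = L/R = 2000/2000000000 = 0.001 ms.
Per-hop propagation t_prop = 340000/200000000 = 1.7 ms.
Pipeline fill: first packet needs 3·t_tx to clear all hops; remaining 48 packets each add one t_tx.
Total = (3+49-1)·t_tx + 3·t_prop = 51·0.001 + 3·1.7 = 5.151 ms.

5.151 ms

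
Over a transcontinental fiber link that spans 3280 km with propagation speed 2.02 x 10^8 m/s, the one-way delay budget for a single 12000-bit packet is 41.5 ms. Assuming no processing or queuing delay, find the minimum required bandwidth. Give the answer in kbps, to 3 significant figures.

475 kbps

Propagation delay = 3280000 / 202000000 = 16.2376 ms.
Transmission budget = 41.5 − 16.2376 = 25.2624 ms.
R ≥ L / t_tx = 12000 bits / 0.0252624 s = 475 kbps.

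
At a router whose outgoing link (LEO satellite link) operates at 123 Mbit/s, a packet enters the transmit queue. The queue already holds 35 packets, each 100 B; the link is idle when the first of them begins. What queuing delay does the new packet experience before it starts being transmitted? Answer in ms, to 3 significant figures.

Each queued packet: L/R = 800/123000000 = 0.00650407 ms.
35 queued → 0.227642 ms.
Queuing delay = 0.228 ms.

0.228 ms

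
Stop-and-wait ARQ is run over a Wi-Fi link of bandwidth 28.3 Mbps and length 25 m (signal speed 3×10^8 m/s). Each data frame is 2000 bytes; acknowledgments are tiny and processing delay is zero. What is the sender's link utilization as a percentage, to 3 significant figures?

t_tx = L/R = 16000/28300000 = 0.000565371 s.
t_prop = 25/300000000 = 8.33333e-08 s; RTT = 1.66667e-07 s.
Cycle = t_tx + RTT = 0.000565538 s.
Utilization = t_tx / cycle = 0.000565371/0.000565538 = 100 %.

100 %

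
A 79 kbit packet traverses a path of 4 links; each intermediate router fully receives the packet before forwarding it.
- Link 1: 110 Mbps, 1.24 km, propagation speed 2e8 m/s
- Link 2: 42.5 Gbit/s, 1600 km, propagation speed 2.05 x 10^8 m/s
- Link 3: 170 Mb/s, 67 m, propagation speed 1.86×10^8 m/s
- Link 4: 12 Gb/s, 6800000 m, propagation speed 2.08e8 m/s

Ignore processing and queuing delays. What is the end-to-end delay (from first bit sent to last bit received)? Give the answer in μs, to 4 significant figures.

41700 μs

L = 79000 bits.
Transmission delays (L/R per hop): 718.182, 1.85882, 464.706, 6.58333 μs; sum = 1191.33 μs.
Propagation delays (d/s per hop): 6.2, 7804.88, 0.360215, 32692.3 μs; sum = 40503.7 μs.
End-to-end = 41700 μs.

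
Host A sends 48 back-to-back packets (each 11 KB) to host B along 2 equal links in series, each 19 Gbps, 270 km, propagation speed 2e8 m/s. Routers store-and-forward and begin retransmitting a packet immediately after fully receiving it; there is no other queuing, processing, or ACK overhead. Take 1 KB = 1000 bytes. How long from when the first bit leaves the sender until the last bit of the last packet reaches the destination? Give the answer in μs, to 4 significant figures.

Per-hop transmission t_tx = L/R = 88000/19000000000 = 4.63158 μs.
Per-hop propagation t_prop = 270000/200000000 = 1350 μs.
Pipeline fill: first packet needs 2·t_tx to clear all hops; remaining 47 packets each add one t_tx.
Total = (2+48-1)·t_tx + 2·t_prop = 49·4.63158 + 2·1350 = 2927 μs.

2927 μs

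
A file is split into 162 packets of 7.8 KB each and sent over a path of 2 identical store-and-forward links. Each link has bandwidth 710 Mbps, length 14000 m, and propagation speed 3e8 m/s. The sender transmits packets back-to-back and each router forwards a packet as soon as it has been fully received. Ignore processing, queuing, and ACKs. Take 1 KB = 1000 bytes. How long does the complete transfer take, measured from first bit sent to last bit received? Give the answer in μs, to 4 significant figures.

14420 μs

Per-hop transmission t_tx = L/R = 62400/710000000 = 87.8873 μs.
Per-hop propagation t_prop = 14000/300000000 = 46.6667 μs.
Pipeline fill: first packet needs 2·t_tx to clear all hops; remaining 161 packets each add one t_tx.
Total = (2+162-1)·t_tx + 2·t_prop = 163·87.8873 + 2·46.6667 = 14420 μs.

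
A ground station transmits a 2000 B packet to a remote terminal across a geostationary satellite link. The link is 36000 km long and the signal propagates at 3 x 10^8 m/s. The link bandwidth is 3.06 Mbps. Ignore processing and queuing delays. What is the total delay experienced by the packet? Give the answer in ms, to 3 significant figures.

L = 2000 × 8 = 16000 bits.
Transmission delay = L/R = 16000 / 3060000 = 5.22876 ms.
Propagation delay = d/s = 36000000 m / 300000000 m/s = 120 ms.
Total = 125 ms.

125 ms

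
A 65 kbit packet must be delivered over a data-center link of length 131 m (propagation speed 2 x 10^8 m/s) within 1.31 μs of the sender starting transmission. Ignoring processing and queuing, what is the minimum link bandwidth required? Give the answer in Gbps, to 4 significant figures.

99.24 Gbps

Propagation delay = 131 / 200000000 = 0.655 μs.
Transmission budget = 1.31 − 0.655 = 0.655 μs.
R ≥ L / t_tx = 65000 bits / 6.55e-07 s = 99.24 Gbps.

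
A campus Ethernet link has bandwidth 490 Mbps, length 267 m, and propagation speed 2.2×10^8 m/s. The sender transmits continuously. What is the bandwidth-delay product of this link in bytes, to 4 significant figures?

Propagation delay = 267 / 2.2e+08 = 1.21364e-06 s.
BDP = R × t_prop = 490000000 × 1.21364e-06 = 594.682 bits.
In bytes: 594.682/8 = 74.34 bytes.

74.34 bytes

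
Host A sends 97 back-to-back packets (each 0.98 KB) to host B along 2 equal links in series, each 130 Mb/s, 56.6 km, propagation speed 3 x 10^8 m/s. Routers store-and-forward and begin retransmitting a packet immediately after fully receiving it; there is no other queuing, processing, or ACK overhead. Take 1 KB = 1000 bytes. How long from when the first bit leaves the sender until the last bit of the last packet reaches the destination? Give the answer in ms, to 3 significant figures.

Per-hop transmission t_tx = L/R = 7840/130000000 = 0.0603077 ms.
Per-hop propagation t_prop = 56600/300000000 = 0.188667 ms.
Pipeline fill: first packet needs 2·t_tx to clear all hops; remaining 96 packets each add one t_tx.
Total = (2+97-1)·t_tx + 2·t_prop = 98·0.0603077 + 2·0.188667 = 6.29 ms.

6.29 ms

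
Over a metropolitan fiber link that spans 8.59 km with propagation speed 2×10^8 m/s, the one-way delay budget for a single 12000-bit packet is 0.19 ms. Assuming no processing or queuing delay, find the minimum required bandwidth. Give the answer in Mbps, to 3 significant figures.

Propagation delay = 8590 / 200000000 = 0.04295 ms.
Transmission budget = 0.19 − 0.04295 = 0.14705 ms.
R ≥ L / t_tx = 12000 bits / 0.00014705 s = 81.6 Mbps.

81.6 Mbps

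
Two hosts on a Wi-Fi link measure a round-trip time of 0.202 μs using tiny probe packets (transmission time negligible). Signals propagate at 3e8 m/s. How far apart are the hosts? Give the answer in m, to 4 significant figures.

30.30 m

One-way propagation = RTT/2 = 0.101 μs.
d = s × t = 300000000 × 1.01e-07 = 30.30 m.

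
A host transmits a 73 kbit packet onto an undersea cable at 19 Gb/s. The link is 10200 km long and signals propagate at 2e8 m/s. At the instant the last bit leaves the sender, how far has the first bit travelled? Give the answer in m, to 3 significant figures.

768 m

t_tx = L/R = 73000/19000000000 = 3.84211e-06 s.
Distance = s × t_tx = 200000000 × 3.84211e-06 = 768 m.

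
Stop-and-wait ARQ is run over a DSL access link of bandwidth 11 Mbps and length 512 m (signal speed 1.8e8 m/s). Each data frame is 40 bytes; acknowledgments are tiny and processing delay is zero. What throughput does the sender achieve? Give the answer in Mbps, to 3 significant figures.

9.20 Mbps

t_tx = L/R = 320/11000000 = 2.90909e-05 s.
t_prop = 512/180000000 = 2.84444e-06 s; RTT = 5.68889e-06 s.
Cycle = t_tx + RTT = 3.47798e-05 s.
Throughput = L / cycle = 320 / 3.47798e-05 = 9.20 Mbps.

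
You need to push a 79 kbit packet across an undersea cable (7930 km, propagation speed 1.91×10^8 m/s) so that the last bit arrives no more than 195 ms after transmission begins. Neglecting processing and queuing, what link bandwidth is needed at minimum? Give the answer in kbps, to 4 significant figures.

514.7 kbps

Propagation delay = 7930000 / 191000000 = 41.5183 ms.
Transmission budget = 195 − 41.5183 = 153.482 ms.
R ≥ L / t_tx = 79000 bits / 0.153482 s = 514.7 kbps.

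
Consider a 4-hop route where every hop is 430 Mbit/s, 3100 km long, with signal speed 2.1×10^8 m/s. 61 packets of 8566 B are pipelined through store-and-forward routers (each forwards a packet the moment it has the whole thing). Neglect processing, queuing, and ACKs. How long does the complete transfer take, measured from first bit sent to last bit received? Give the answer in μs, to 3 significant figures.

Per-hop transmission t_tx = L/R = 68528/430000000 = 159.367 μs.
Per-hop propagation t_prop = 3100000/210000000 = 14761.9 μs.
Pipeline fill: first packet needs 4·t_tx to clear all hops; remaining 60 packets each add one t_tx.
Total = (4+61-1)·t_tx + 4·t_prop = 64·159.367 + 4·14761.9 = 69200 μs.

69200 μs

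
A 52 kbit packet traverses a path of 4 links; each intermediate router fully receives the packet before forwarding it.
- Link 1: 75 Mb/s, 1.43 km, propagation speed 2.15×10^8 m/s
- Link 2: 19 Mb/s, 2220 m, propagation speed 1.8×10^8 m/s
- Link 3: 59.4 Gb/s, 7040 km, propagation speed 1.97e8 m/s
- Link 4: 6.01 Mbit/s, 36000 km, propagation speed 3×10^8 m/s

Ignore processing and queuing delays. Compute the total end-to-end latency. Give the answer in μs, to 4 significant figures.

167800 μs

L = 52000 bits.
Transmission delays (L/R per hop): 693.333, 2736.84, 0.875421, 8652.25 μs; sum = 12083.3 μs.
Propagation delays (d/s per hop): 6.65116, 12.3333, 35736, 120000 μs; sum = 155755 μs.
End-to-end = 167800 μs.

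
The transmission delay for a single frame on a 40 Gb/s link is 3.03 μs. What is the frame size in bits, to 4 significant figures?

121200 bits

L = R × t_tx = 40000000000 b/s × 3.03e-06 s = 121200 bits.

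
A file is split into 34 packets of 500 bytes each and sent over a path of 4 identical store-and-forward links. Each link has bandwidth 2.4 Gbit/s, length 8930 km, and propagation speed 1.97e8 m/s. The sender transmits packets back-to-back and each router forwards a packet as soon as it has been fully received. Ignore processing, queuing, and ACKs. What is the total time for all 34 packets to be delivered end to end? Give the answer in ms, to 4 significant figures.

Per-hop transmission t_tx = L/R = 4000/2400000000 = 0.00166667 ms.
Per-hop propagation t_prop = 8930000/197000000 = 45.3299 ms.
Pipeline fill: first packet needs 4·t_tx to clear all hops; remaining 33 packets each add one t_tx.
Total = (4+34-1)·t_tx + 4·t_prop = 37·0.00166667 + 4·45.3299 = 181.4 ms.

181.4 ms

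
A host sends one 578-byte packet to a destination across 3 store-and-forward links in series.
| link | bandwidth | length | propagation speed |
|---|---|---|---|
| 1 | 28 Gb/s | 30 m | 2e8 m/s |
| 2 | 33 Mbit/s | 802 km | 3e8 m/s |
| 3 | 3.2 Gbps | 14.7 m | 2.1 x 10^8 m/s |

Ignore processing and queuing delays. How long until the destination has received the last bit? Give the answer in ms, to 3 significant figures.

2.82 ms

L = 578 × 8 = 4624 bits.
Transmission delays (L/R per hop): 0.000165143, 0.140121, 0.001445 ms; sum = 0.141731 ms.
Propagation delays (d/s per hop): 0.00015, 2.67333, 7e-05 ms; sum = 2.67355 ms.
End-to-end = 2.82 ms.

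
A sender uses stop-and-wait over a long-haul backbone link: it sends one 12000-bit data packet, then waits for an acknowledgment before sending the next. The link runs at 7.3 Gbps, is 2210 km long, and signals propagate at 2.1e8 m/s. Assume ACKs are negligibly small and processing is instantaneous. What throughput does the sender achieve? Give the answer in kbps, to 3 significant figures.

570 kbps

t_tx = L/R = 12000/7300000000 = 1.64384e-06 s.
t_prop = 2210000/210000000 = 0.0105238 s; RTT = 0.0210476 s.
Cycle = t_tx + RTT = 0.0210493 s.
Throughput = L / cycle = 12000 / 0.0210493 = 570 kbps.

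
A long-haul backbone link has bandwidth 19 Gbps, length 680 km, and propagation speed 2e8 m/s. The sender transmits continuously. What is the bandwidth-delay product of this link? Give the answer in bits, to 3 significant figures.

Propagation delay = 680000 / 200000000 = 0.0034 s.
BDP = R × t_prop = 19000000000 × 0.0034 = 64600000 bits.

64600000 bits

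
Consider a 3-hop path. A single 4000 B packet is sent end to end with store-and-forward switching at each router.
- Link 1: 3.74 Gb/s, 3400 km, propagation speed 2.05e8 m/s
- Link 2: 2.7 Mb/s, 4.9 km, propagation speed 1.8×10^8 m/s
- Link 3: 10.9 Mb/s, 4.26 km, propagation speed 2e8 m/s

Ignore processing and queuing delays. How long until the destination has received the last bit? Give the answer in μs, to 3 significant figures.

31400 μs

L = 4000 × 8 = 32000 bits.
Transmission delays (L/R per hop): 8.55615, 11851.9, 2935.78 μs; sum = 14796.2 μs.
Propagation delays (d/s per hop): 16585.4, 27.2222, 21.3 μs; sum = 16633.9 μs.
End-to-end = 31400 μs.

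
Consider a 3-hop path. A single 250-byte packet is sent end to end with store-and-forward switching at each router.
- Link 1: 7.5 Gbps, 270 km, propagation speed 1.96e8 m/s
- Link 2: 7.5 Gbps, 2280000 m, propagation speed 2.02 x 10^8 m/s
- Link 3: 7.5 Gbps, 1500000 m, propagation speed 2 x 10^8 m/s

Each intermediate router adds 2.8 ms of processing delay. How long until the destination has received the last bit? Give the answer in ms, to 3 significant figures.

L = 250 × 8 = 2000 bits.
Transmission delay per hop = L/R = 2000/7500000000 = 0.000266667 ms; 3 hops → 0.0008 ms.
Propagation delays (d/s per hop): 1.37755, 11.2871, 7.5 ms; sum = 20.1647 ms.
Processing at 2 router(s): 2 × 2.8 ms = 5.6 ms.
End-to-end = 25.8 ms.

25.8 ms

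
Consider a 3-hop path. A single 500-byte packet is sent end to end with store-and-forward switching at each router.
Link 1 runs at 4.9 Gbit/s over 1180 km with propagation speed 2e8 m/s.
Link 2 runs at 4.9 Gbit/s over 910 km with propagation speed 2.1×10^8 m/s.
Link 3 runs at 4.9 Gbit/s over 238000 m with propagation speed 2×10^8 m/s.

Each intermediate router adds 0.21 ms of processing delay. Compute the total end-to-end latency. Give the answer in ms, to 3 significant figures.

L = 500 × 8 = 4000 bits.
Transmission delay per hop = L/R = 4000/4900000000 = 0.000816327 ms; 3 hops → 0.00244898 ms.
Propagation delays (d/s per hop): 5.9, 4.33333, 1.19 ms; sum = 11.4233 ms.
Processing at 2 router(s): 2 × 0.21 ms = 0.42 ms.
End-to-end = 11.8 ms.

11.8 ms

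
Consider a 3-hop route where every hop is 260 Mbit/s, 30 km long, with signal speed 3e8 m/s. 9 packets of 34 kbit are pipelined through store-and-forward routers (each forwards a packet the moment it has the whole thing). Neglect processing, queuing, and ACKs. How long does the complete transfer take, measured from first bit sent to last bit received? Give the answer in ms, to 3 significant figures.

1.74 ms

Per-hop transmission t_tx = L/R = 34000/260000000 = 0.130769 ms.
Per-hop propagation t_prop = 30000/300000000 = 0.1 ms.
Pipeline fill: first packet needs 3·t_tx to clear all hops; remaining 8 packets each add one t_tx.
Total = (3+9-1)·t_tx + 3·t_prop = 11·0.130769 + 3·0.1 = 1.74 ms.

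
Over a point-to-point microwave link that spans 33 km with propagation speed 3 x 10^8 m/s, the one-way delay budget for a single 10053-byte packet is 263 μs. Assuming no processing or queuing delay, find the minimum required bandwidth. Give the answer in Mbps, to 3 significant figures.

L = 80424 bits.
Propagation delay = 33000 / 300000000 = 110 μs.
Transmission budget = 263 − 110 = 153 μs.
R ≥ L / t_tx = 80424 bits / 0.000153 s = 526 Mbps.

526 Mbps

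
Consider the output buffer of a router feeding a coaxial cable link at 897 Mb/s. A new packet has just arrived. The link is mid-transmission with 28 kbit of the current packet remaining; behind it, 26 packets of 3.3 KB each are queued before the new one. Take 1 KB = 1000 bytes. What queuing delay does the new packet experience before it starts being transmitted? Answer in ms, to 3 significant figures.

Each queued packet: L/R = 26400/897000000 = 0.0294314 ms.
26 queued → 0.765217 ms.
Plus remaining 28000 bits of current packet: 0.0312152 ms.
Queuing delay = 0.796 ms.

0.796 ms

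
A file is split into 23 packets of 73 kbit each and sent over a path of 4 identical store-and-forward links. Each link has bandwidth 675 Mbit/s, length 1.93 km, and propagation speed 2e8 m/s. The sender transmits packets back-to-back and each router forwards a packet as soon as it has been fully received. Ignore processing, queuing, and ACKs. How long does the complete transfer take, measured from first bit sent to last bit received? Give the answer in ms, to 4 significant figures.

2.850 ms

Per-hop transmission t_tx = L/R = 73000/675000000 = 0.108148 ms.
Per-hop propagation t_prop = 1930/200000000 = 0.00965 ms.
Pipeline fill: first packet needs 4·t_tx to clear all hops; remaining 22 packets each add one t_tx.
Total = (4+23-1)·t_tx + 4·t_prop = 26·0.108148 + 4·0.00965 = 2.850 ms.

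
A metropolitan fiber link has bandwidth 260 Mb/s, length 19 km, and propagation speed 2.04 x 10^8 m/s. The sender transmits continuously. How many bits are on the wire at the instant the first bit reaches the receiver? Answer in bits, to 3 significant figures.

Propagation delay = 19000 / 204000000 = 9.31373e-05 s.
BDP = R × t_prop = 260000000 × 9.31373e-05 = 24215.7 bits.

24200 bits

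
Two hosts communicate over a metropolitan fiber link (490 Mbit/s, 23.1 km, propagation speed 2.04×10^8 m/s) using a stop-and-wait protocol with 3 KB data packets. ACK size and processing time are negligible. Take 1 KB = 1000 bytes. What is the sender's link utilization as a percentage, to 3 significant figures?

17.8 %

t_tx = L/R = 24000/490000000 = 4.89796e-05 s.
t_prop = 23100/204000000 = 0.000113235 s; RTT = 0.000226471 s.
Cycle = t_tx + RTT = 0.00027545 s.
Utilization = t_tx / cycle = 4.89796e-05/0.00027545 = 17.8 %.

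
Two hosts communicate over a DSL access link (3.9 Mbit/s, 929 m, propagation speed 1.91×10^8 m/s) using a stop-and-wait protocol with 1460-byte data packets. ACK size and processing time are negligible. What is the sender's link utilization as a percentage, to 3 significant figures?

t_tx = L/R = 11680/3900000 = 0.00299487 s.
t_prop = 929/191000000 = 4.86387e-06 s; RTT = 9.72775e-06 s.
Cycle = t_tx + RTT = 0.0030046 s.
Utilization = t_tx / cycle = 0.00299487/0.0030046 = 99.7 %.

99.7 %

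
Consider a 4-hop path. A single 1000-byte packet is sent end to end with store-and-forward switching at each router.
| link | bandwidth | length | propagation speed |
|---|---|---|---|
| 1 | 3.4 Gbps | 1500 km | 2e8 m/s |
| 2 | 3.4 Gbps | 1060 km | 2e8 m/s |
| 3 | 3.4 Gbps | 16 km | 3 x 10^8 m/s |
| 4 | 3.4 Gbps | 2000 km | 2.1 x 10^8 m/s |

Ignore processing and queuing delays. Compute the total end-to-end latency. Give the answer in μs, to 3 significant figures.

22400 μs

L = 1000 × 8 = 8000 bits.
Transmission delay per hop = L/R = 8000/3400000000 = 2.35294 μs; 4 hops → 9.41176 μs.
Propagation delays (d/s per hop): 7500, 5300, 53.3333, 9523.81 μs; sum = 22377.1 μs.
End-to-end = 22400 μs.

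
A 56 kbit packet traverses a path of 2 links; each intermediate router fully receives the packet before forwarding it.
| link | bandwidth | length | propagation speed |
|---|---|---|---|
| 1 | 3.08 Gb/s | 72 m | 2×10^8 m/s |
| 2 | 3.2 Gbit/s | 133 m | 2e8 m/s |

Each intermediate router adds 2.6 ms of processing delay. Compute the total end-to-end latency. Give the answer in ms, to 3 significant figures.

2.64 ms

L = 56000 bits.
Transmission delays (L/R per hop): 0.0181818, 0.0175 ms; sum = 0.0356818 ms.
Propagation delays (d/s per hop): 0.00036, 0.000665 ms; sum = 0.001025 ms.
Processing at 1 router(s): 1 × 2.6 ms = 2.6 ms.
End-to-end = 2.64 ms.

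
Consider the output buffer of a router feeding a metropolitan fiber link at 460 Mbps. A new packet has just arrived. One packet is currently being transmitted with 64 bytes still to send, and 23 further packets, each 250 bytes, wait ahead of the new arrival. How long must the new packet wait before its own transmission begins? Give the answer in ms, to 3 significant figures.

Each queued packet: L/R = 2000/460000000 = 0.00434783 ms.
23 queued → 0.1 ms.
Plus remaining 512 bits of current packet: 0.00111304 ms.
Queuing delay = 0.101 ms.

0.101 ms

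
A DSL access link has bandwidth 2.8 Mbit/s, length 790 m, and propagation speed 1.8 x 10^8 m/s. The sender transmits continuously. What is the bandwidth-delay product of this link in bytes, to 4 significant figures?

Propagation delay = 790 / 180000000 = 4.38889e-06 s.
BDP = R × t_prop = 2800000 × 4.38889e-06 = 12.2889 bits.
In bytes: 12.2889/8 = 1.536 bytes.

1.536 bytes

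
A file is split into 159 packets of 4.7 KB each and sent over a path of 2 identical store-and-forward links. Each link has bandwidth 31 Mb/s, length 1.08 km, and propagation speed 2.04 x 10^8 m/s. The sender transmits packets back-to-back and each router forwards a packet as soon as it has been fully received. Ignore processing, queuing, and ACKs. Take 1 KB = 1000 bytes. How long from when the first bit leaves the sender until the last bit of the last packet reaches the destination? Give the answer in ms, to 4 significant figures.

Per-hop transmission t_tx = L/R = 37600/31000000 = 1.2129 ms.
Per-hop propagation t_prop = 1080/204000000 = 0.00529412 ms.
Pipeline fill: first packet needs 2·t_tx to clear all hops; remaining 158 packets each add one t_tx.
Total = (2+159-1)·t_tx + 2·t_prop = 160·1.2129 + 2·0.00529412 = 194.1 ms.

194.1 ms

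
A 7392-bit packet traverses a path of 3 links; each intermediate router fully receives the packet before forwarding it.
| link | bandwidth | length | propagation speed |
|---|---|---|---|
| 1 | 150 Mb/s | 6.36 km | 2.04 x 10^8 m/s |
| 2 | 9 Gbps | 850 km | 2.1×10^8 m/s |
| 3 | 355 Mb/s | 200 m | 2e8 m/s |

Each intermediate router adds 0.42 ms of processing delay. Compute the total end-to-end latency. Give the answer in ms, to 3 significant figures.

Transmission delays (L/R per hop): 0.04928, 0.000821333, 0.0208225 ms; sum = 0.0709239 ms.
Propagation delays (d/s per hop): 0.0311765, 4.04762, 0.001 ms; sum = 4.0798 ms.
Processing at 2 router(s): 2 × 0.42 ms = 0.84 ms.
End-to-end = 4.99 ms.

4.99 ms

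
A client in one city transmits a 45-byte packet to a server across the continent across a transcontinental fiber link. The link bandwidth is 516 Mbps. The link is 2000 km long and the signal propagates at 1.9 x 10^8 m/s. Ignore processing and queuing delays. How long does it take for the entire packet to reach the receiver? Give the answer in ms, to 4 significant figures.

10.53 ms

L = 45 × 8 = 360 bits.
Transmission delay = L/R = 360 / 516000000 = 0.000697674 ms.
Propagation delay = d/s = 2000000 m / 190000000 m/s = 10.5263 ms.
Total = 10.53 ms.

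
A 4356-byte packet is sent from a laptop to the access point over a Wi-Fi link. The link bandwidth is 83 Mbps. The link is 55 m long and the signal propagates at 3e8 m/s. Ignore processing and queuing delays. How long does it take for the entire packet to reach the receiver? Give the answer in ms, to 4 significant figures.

0.4200 ms

L = 4356 × 8 = 34848 bits.
Transmission delay = L/R = 34848 / 83000000 = 0.419855 ms.
Propagation delay = d/s = 55 m / 300000000 m/s = 0.000183333 ms.
Total = 0.4200 ms.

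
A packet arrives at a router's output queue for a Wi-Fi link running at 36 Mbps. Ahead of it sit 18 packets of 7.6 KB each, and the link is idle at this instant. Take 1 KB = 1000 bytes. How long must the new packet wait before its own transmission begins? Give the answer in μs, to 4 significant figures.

Each queued packet: L/R = 60800/36000000 = 1688.89 μs.
18 queued → 30400 μs.
Queuing delay = 30400 μs.

30400 μs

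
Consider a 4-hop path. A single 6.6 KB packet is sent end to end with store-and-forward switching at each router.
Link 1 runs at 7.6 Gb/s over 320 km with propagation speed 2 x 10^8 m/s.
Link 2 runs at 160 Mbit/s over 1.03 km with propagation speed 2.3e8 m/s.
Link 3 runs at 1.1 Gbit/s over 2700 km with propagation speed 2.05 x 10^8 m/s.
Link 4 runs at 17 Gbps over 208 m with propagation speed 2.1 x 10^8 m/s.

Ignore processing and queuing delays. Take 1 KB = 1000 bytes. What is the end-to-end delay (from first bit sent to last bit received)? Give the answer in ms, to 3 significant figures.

15.2 ms

L = 52800 bits.
Transmission delays (L/R per hop): 0.00694737, 0.33, 0.048, 0.00310588 ms; sum = 0.388053 ms.
Propagation delays (d/s per hop): 1.6, 0.00447826, 13.1707, 0.000990476 ms; sum = 14.7762 ms.
End-to-end = 15.2 ms.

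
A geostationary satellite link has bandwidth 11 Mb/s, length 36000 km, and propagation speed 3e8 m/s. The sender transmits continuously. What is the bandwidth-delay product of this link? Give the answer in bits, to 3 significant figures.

Propagation delay = 36000000 / 300000000 = 0.12 s.
BDP = R × t_prop = 11000000 × 0.12 = 1320000 bits.

1320000 bits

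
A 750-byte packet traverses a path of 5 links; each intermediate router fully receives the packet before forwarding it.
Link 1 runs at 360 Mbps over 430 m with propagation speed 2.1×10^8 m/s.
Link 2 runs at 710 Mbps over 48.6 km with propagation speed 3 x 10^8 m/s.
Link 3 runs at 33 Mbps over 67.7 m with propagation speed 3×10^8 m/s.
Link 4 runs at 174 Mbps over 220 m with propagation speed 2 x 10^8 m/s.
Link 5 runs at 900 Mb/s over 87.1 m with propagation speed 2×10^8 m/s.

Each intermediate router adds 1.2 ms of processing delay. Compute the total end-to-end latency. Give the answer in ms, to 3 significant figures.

L = 750 × 8 = 6000 bits.
Transmission delays (L/R per hop): 0.0166667, 0.0084507, 0.181818, 0.0344828, 0.00666667 ms; sum = 0.248085 ms.
Propagation delays (d/s per hop): 0.00204762, 0.162, 0.000225667, 0.0011, 0.0004355 ms; sum = 0.165809 ms.
Processing at 4 router(s): 4 × 1.2 ms = 4.8 ms.
End-to-end = 5.21 ms.

5.21 ms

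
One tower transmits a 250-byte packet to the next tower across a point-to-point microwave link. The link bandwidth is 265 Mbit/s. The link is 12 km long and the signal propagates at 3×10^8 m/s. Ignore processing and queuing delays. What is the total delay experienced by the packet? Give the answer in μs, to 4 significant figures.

47.55 μs

L = 250 × 8 = 2000 bits.
Transmission delay = L/R = 2000 / 265000000 = 7.54717 μs.
Propagation delay = d/s = 12000 m / 300000000 m/s = 40 μs.
Total = 47.55 μs.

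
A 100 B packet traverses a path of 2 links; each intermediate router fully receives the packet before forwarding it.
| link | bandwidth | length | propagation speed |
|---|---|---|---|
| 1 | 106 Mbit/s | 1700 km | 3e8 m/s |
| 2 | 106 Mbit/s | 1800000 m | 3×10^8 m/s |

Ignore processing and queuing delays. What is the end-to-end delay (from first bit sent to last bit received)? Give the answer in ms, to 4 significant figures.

L = 100 × 8 = 800 bits.
Transmission delay per hop = L/R = 800/106000000 = 0.00754717 ms; 2 hops → 0.0150943 ms.
Propagation delays (d/s per hop): 5.66667, 6 ms; sum = 11.6667 ms.
End-to-end = 11.68 ms.

11.68 ms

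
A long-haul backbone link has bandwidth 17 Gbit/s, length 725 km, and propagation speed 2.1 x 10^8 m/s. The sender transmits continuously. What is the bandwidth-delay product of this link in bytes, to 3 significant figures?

7340000 bytes

Propagation delay = 725000 / 210000000 = 0.00345238 s.
BDP = R × t_prop = 17000000000 × 0.00345238 = 58690500 bits.
In bytes: 58690500/8 = 7340000 bytes.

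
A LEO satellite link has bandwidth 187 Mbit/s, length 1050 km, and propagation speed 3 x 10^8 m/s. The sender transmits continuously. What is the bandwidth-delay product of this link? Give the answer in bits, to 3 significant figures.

Propagation delay = 1050000 / 300000000 = 0.0035 s.
BDP = R × t_prop = 187000000 × 0.0035 = 654500 bits.

655000 bits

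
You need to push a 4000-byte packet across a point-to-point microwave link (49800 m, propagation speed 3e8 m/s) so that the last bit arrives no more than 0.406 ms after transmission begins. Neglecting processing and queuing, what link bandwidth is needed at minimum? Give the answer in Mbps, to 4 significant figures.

L = 32000 bits.
Propagation delay = 49800 / 300000000 = 0.166 ms.
Transmission budget = 0.406 − 0.166 = 0.24 ms.
R ≥ L / t_tx = 32000 bits / 0.00024 s = 133.3 Mbps.

133.3 Mbps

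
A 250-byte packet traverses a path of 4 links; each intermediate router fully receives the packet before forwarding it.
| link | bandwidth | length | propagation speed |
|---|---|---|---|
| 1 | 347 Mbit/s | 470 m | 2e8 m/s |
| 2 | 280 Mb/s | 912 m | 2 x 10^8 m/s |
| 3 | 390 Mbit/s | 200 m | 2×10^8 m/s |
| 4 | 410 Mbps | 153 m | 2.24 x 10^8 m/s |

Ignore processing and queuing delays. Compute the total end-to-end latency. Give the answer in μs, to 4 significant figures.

L = 250 × 8 = 2000 bits.
Transmission delays (L/R per hop): 5.76369, 7.14286, 5.12821, 4.87805 μs; sum = 22.9128 μs.
Propagation delays (d/s per hop): 2.35, 4.56, 1, 0.683036 μs; sum = 8.59304 μs.
End-to-end = 31.51 μs.

31.51 μs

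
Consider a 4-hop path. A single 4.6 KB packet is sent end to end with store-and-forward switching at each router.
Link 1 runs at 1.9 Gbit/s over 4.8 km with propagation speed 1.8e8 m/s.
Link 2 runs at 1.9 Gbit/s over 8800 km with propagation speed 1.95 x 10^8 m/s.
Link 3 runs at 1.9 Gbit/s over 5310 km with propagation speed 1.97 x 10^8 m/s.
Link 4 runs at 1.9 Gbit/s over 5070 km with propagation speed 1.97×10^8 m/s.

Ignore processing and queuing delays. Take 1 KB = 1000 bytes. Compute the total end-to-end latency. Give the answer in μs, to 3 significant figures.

L = 36800 bits.
Transmission delay per hop = L/R = 36800/1900000000 = 19.3684 μs; 4 hops → 77.4737 μs.
Propagation delays (d/s per hop): 26.6667, 45128.2, 26954.3, 25736 μs; sum = 97845.2 μs.
End-to-end = 97900 μs.

97900 μs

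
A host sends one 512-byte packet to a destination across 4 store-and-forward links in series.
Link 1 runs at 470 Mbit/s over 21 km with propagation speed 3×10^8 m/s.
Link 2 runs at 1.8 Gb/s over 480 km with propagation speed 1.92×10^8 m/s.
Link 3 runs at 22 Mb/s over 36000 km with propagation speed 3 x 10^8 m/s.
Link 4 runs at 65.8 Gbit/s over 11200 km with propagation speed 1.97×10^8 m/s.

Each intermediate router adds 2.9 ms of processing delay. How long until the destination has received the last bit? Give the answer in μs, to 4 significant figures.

L = 512 × 8 = 4096 bits.
Transmission delays (L/R per hop): 8.71489, 2.27556, 186.182, 0.0622492 μs; sum = 197.235 μs.
Propagation delays (d/s per hop): 70, 2500, 120000, 56852.8 μs; sum = 179423 μs.
Processing at 3 router(s): 3 × 2.9 ms = 8700 μs.
End-to-end = 188300 μs.

188300 μs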